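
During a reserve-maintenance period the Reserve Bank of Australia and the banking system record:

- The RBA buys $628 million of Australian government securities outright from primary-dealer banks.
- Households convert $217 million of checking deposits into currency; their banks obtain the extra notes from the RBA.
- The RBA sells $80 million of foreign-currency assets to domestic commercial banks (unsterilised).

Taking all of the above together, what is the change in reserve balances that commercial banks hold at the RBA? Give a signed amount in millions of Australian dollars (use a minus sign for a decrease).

+$331 million

OMO purchase (from banks) $628 million: the RBA pays by crediting reserve accounts → +$628M.
Currency withdrawal $217 million: banks swap reserves for currency → −$217M.
FX sale $80 million: the buying banks pay out of their reserve balances → −$80M.
Net: 628 − 217 − 80 = +$331 million.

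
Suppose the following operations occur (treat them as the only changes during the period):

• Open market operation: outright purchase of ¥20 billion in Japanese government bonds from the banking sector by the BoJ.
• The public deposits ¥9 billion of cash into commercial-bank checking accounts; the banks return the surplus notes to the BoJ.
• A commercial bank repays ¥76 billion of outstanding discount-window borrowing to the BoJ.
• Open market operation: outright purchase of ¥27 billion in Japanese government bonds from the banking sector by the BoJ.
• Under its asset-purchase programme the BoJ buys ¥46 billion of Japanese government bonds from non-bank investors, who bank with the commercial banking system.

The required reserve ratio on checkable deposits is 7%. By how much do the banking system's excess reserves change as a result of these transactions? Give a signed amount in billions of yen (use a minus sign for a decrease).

OMO purchase (from banks) ¥20 billion: reserves +¥20B, deposits 0.
Currency deposit ¥9 billion: reserves +¥9B, deposits +¥9B.
Discount-window repayment ¥76 billion: reserves −¥76B, deposits 0.
OMO purchase (from banks) ¥27 billion: reserves +¥27B, deposits 0.
Asset purchase (from non-banks) ¥46 billion: reserves +¥46B, deposits +¥46B.
Totals: Δreserves = +¥26B, Δdeposits = +¥55B.
Δrequired reserves = 7% × +¥55B = +¥3.85B.
Δexcess reserves = Δreserves − Δrequired = +¥26B − (+¥3.85B) = +¥22.15 billion.

+¥22.15 billion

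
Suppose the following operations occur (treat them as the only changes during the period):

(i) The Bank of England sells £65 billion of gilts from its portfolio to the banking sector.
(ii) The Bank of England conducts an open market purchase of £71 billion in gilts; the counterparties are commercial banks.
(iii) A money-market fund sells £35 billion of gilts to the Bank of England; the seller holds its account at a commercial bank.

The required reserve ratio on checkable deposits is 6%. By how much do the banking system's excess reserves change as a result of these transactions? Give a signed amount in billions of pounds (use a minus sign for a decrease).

OMO sale (to banks) £65 billion: reserves −£65B, deposits 0.
OMO purchase (from banks) £71 billion: reserves +£71B, deposits 0.
Asset purchase (from non-banks) £35 billion: reserves +£35B, deposits +£35B.
Totals: Δreserves = +£41B, Δdeposits = +£35B.
Δrequired reserves = 6% × +£35B = +£2.1B.
Δexcess reserves = Δreserves − Δrequired = +£41B − (+£2.1B) = +£38.9 billion.

+£38.9 billion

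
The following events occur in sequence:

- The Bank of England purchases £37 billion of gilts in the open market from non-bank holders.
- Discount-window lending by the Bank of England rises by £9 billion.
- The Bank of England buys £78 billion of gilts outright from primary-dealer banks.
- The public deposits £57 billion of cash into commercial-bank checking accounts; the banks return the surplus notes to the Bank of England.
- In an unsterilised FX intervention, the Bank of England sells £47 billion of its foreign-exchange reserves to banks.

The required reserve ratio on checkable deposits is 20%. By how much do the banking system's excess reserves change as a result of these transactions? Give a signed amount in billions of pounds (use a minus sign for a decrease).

Asset purchase (from non-banks) £37 billion: reserves +£37B, deposits +£37B.
Discount-window loan £9 billion: reserves +£9B, deposits 0.
OMO purchase (from banks) £78 billion: reserves +£78B, deposits 0.
Currency deposit £57 billion: reserves +£57B, deposits +£57B.
FX sale £47 billion: reserves −£47B, deposits 0.
Totals: Δreserves = +£134B, Δdeposits = +£94B.
Δrequired reserves = 20% × +£94B = +£18.8B.
Δexcess reserves = Δreserves − Δrequired = +£134B − (+£18.8B) = +£115.2 billion.

+£115.2 billion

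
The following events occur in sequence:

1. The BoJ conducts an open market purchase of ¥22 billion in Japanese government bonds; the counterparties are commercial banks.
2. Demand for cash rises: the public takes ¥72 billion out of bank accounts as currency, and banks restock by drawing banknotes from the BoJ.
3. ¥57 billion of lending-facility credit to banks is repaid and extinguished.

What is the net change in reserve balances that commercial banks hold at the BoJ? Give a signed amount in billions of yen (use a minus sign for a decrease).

-¥107 billion

BoJ balance sheet:
  Assets:      Securities +¥22B, Loans to banks −¥57B
  Liabilities: Bank reserves −¥107B, Currency in circulation +¥72B
Commercial banking system:
  Assets:      Reserves at CB −¥107B, Securities −¥22B
  Liabilities: Checkable deposits −¥72B, Borrowings from CB −¥57B
So the change in reserve balances that commercial banks hold at the BoJ is -¥107 billion.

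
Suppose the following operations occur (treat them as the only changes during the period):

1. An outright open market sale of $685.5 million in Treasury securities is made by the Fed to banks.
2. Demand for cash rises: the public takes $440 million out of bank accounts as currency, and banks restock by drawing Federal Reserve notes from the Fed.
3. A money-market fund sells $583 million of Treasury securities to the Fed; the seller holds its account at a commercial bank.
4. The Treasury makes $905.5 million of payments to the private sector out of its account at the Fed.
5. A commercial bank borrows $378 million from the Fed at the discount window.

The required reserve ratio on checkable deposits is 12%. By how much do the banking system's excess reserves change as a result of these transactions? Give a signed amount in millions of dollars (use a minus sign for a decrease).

+$615.18 million

OMO sale (to banks) $685.5 million: reserves −$685.5M, deposits 0.
Currency withdrawal $440 million: reserves −$440M, deposits −$440M.
Asset purchase (from non-banks) $583 million: reserves +$583M, deposits +$583M.
Government spending $905.5 million: reserves +$905.5M, deposits +$905.5M.
Discount-window loan $378 million: reserves +$378M, deposits 0.
Totals: Δreserves = +$741M, Δdeposits = +$1048.5M.
Δrequired reserves = 12% × +$1048.5M = +$125.82M.
Δexcess reserves = Δreserves − Δrequired = +$741M − (+$125.82M) = +$615.18 million.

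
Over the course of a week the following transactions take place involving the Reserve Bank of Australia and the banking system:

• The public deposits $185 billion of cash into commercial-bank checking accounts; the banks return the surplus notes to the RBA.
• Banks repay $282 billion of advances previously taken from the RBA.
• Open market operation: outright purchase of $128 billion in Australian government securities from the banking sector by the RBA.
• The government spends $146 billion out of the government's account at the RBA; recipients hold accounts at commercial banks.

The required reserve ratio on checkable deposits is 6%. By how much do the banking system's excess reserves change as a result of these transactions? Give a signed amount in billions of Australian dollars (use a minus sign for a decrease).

Currency deposit $185 billion: reserves +$185B, deposits +$185B.
Discount-window repayment $282 billion: reserves −$282B, deposits 0.
OMO purchase (from banks) $128 billion: reserves +$128B, deposits 0.
Government spending $146 billion: reserves +$146B, deposits +$146B.
Totals: Δreserves = +$177B, Δdeposits = +$331B.
Δrequired reserves = 6% × +$331B = +$19.86B.
Δexcess reserves = Δreserves − Δrequired = +$177B − (+$19.86B) = +$157.14 billion.

+$157.14 billion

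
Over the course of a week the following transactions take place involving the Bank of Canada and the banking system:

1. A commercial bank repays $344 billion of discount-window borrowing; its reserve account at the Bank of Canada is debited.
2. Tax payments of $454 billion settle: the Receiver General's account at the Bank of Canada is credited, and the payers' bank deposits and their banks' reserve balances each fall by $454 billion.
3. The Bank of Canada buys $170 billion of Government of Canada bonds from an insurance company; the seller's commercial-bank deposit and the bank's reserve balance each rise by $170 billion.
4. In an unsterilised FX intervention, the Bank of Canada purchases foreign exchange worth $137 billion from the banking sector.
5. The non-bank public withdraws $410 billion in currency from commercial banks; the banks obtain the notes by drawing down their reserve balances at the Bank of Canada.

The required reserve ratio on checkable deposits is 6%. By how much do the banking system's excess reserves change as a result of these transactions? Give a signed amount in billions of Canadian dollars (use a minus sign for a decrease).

-$859.36 billion

Discount-window repayment $344 billion: reserves −$344B, deposits 0.
Government account inflow $454 billion: reserves −$454B, deposits −$454B.
Asset purchase (from non-banks) $170 billion: reserves +$170B, deposits +$170B.
FX purchase $137 billion: reserves +$137B, deposits 0.
Currency withdrawal $410 billion: reserves −$410B, deposits −$410B.
Totals: Δreserves = −$901B, Δdeposits = −$694B.
Δrequired reserves = 6% × −$694B = −$41.64B.
Δexcess reserves = Δreserves − Δrequired = −$901B − (−$41.64B) = -$859.36 billion.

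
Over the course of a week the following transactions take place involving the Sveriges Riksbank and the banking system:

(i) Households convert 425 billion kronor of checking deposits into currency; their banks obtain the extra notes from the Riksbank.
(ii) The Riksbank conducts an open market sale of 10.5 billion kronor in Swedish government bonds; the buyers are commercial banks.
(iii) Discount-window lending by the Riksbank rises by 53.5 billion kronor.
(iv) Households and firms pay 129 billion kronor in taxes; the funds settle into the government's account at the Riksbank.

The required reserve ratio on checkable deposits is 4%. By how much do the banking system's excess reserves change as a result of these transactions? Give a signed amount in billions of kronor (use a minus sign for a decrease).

Currency withdrawal 425 billion kronor: reserves −425B, deposits −425B.
OMO sale (to banks) 10.5 billion kronor: reserves −10.5B, deposits 0.
Discount-window loan 53.5 billion kronor: reserves +53.5B, deposits 0.
Government account inflow 129 billion kronor: reserves −129B, deposits −129B.
Totals: Δreserves = −511B, Δdeposits = −554B.
Δrequired reserves = 4% × −554B = −22.16B.
Δexcess reserves = Δreserves − Δrequired = −511B − (−22.16B) = -488.84 billion.

-488.84 billion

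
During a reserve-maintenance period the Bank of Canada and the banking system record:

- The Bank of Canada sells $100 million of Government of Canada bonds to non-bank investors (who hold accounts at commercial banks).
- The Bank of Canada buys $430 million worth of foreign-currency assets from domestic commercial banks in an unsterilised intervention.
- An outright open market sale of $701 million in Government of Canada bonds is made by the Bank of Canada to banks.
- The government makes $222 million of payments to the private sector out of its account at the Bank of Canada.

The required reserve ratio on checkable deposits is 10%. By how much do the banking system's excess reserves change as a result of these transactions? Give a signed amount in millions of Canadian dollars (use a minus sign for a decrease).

Asset sale (to non-banks) $100 million: reserves −$100M, deposits −$100M.
FX purchase $430 million: reserves +$430M, deposits 0.
OMO sale (to banks) $701 million: reserves −$701M, deposits 0.
Government spending $222 million: reserves +$222M, deposits +$222M.
Totals: Δreserves = −$149M, Δdeposits = +$122M.
Δrequired reserves = 10% × +$122M = +$12.2M.
Δexcess reserves = Δreserves − Δrequired = −$149M − (+$12.2M) = -$161.2 million.

-$161.2 million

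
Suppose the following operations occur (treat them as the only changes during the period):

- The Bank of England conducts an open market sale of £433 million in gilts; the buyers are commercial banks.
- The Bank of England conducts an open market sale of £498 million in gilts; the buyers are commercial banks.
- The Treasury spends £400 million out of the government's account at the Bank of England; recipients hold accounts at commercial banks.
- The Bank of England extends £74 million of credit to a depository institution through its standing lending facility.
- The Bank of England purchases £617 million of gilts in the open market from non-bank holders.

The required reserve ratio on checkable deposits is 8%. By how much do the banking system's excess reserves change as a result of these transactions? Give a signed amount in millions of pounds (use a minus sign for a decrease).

+£78.64 million

OMO sale (to banks) £433 million: reserves −£433M, deposits 0.
OMO sale (to banks) £498 million: reserves −£498M, deposits 0.
Government spending £400 million: reserves +£400M, deposits +£400M.
Discount-window loan £74 million: reserves +£74M, deposits 0.
Asset purchase (from non-banks) £617 million: reserves +£617M, deposits +£617M.
Totals: Δreserves = +£160M, Δdeposits = +£1017M.
Δrequired reserves = 8% × +£1017M = +£81.36M.
Δexcess reserves = Δreserves − Δrequired = +£160M − (+£81.36M) = +£78.64 million.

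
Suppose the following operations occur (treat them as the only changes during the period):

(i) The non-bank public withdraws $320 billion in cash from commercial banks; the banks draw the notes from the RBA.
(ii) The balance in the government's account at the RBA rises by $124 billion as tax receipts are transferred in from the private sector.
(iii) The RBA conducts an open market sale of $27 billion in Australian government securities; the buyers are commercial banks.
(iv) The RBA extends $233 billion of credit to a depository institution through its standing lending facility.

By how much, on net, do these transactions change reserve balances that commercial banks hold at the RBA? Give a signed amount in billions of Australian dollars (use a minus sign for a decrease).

RBA balance sheet:
  Assets:      Securities −$27B, Loans to banks +$233B
  Liabilities: Bank reserves −$238B, Currency in circulation +$320B, Government deposits +$124B
So the change in reserve balances that commercial banks hold at the RBA is -$238 billion.

-$238 billion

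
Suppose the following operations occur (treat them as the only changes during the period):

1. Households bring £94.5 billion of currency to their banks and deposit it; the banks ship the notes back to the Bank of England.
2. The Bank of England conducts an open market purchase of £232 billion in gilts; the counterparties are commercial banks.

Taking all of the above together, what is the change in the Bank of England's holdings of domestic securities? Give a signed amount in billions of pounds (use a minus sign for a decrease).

+£232 billion

Currency deposit £94.5 billion: the Bank of England's securities portfolio is untouched → 0.
OMO purchase (from banks) £232 billion: securities added to the Bank of England's portfolio → +£232B.
Net: 0 + 232 = +£232 billion.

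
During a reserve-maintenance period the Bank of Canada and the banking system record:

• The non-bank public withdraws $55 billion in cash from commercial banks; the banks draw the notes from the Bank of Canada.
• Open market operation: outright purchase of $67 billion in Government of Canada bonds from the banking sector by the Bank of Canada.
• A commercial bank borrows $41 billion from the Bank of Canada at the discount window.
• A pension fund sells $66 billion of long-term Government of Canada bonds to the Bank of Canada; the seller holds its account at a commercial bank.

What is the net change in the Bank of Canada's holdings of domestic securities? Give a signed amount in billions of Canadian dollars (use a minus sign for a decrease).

+$133 billion

Bank of Canada balance sheet:
  Assets:      Securities +$133B, Loans to banks +$41B
  Liabilities: Bank reserves +$119B, Currency in circulation +$55B
So the change in the Bank of Canada's holdings of domestic securities is +$133 billion.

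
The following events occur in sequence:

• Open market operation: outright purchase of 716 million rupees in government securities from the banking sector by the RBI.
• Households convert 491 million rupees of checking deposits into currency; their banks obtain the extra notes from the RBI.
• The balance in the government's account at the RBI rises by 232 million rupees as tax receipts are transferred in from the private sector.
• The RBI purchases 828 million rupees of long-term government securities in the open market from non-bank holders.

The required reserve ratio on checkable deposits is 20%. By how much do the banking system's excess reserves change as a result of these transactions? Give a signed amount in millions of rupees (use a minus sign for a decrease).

OMO purchase (from banks) 716 million rupees: reserves +716M, deposits 0.
Currency withdrawal 491 million rupees: reserves −491M, deposits −491M.
Government account inflow 232 million rupees: reserves −232M, deposits −232M.
Asset purchase (from non-banks) 828 million rupees: reserves +828M, deposits +828M.
Totals: Δreserves = +821M, Δdeposits = +105M.
Δrequired reserves = 20% × +105M = +21M.
Δexcess reserves = Δreserves − Δrequired = +821M − (+21M) = +800 million.

+800 million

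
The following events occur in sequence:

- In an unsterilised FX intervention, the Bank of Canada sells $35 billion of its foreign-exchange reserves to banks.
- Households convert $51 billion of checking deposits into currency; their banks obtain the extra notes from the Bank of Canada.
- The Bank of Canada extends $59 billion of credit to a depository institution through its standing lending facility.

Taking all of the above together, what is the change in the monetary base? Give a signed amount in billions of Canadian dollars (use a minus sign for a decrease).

+$24 billion

FX sale $35 billion: Bank of Canada balance sheet contracts → −$35B.
Currency withdrawal $51 billion: just a shift between currency and reserves — both are base money → 0.
Discount-window loan $59 billion: Bank of Canada balance sheet expands → +$59B.
Net: −35 + 0 + 59 = +$24 billion.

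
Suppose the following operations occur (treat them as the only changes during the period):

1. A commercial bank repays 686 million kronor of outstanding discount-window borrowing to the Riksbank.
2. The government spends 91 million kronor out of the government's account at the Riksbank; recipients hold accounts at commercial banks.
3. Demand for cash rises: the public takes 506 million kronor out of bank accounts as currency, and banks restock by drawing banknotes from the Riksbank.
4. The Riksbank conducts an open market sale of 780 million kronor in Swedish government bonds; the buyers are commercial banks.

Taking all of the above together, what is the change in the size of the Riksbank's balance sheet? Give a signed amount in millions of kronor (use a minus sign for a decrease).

-1466 million

Riksbank balance sheet:
  Assets:      Securities −780M, Loans to banks −686M
  Liabilities: Bank reserves −1881M, Currency in circulation +506M, Government deposits −91M
Commercial banking system:
  Assets:      Reserves at CB −1881M, Securities +780M
  Liabilities: Checkable deposits −415M, Borrowings from CB −686M
Change in total Riksbank assets = -1466 million.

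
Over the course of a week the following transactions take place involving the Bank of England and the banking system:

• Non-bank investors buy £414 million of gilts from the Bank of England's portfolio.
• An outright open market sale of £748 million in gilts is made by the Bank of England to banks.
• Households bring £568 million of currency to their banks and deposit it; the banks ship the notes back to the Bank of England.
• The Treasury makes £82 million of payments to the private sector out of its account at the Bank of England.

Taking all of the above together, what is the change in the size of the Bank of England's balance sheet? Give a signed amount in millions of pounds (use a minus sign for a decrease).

Bank of England balance sheet:
  Assets:      Securities −£1162M
  Liabilities: Bank reserves −£512M, Currency in circulation −£568M, Government deposits −£82M
Change in total Bank of England assets = -£1162 million.

-£1162 million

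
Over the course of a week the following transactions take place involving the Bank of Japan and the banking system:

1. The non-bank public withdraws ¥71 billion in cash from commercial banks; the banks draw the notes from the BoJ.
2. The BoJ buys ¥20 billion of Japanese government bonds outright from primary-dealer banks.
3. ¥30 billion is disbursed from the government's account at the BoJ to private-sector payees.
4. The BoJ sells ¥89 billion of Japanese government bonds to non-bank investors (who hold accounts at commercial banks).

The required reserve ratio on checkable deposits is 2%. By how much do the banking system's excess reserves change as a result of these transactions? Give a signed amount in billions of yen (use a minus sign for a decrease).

-¥107.4 billion

Currency withdrawal ¥71 billion: reserves −¥71B, deposits −¥71B.
OMO purchase (from banks) ¥20 billion: reserves +¥20B, deposits 0.
Government spending ¥30 billion: reserves +¥30B, deposits +¥30B.
Asset sale (to non-banks) ¥89 billion: reserves −¥89B, deposits −¥89B.
Totals: Δreserves = −¥110B, Δdeposits = −¥130B.
Δrequired reserves = 2% × −¥130B = −¥2.6B.
Δexcess reserves = Δreserves − Δrequired = −¥110B − (−¥2.6B) = -¥107.4 billion.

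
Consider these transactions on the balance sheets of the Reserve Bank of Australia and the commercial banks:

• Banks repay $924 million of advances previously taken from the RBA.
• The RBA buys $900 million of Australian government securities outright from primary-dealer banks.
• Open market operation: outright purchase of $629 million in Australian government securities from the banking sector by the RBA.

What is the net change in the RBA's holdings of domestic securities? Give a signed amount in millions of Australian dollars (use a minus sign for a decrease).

+$1529 million

Discount-window repayment $924 million: the RBA's securities portfolio is untouched → 0.
OMO purchase (from banks) $900 million: securities added to the RBA's portfolio → +$900M.
OMO purchase (from banks) $629 million: securities added to the RBA's portfolio → +$629M.
Net: 0 + 900 + 629 = +$1529 million.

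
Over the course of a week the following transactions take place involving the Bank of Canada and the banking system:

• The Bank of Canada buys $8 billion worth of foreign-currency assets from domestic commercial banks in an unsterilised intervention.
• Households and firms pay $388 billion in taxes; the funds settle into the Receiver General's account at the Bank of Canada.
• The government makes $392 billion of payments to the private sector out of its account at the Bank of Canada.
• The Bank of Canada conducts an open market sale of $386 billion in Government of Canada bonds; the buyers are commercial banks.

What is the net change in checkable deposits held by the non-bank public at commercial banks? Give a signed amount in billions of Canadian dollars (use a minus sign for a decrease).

FX purchase $8 billion: the counterparty is a bank, so public deposits are unchanged → 0.
Government account inflow $388 billion: non-bank counterparties' bank balances fall → −$388B.
Government spending $392 billion: non-bank counterparties' bank balances rise → +$392B.
OMO sale (to banks) $386 billion: the counterparty is a bank, so public deposits are unchanged → 0.
Net: 0 − 388 + 392 + 0 = +$4 billion.

+$4 billion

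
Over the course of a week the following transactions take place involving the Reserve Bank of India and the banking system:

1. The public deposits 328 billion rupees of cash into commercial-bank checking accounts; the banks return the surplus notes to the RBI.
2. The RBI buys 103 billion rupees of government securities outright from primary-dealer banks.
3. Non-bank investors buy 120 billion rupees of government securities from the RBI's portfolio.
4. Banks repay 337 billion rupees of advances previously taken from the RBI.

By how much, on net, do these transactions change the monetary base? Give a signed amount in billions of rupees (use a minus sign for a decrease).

Currency deposit 328 billion rupees: just a shift between currency and reserves — both are base money → 0.
OMO purchase (from banks) 103 billion rupees: RBI balance sheet expands → +103B.
Asset sale (to non-banks) 120 billion rupees: RBI balance sheet contracts → −120B.
Discount-window repayment 337 billion rupees: RBI balance sheet contracts → −337B.
Net: 0 + 103 − 120 − 337 = -354 billion.

-354 billion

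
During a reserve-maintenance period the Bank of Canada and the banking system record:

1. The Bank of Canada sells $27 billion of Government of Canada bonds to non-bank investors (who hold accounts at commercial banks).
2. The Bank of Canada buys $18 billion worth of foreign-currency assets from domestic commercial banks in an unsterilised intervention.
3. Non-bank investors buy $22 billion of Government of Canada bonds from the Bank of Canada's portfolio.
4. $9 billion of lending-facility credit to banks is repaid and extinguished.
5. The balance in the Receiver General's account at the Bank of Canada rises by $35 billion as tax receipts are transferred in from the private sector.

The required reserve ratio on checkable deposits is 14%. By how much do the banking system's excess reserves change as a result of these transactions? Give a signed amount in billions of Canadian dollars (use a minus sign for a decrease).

Asset sale (to non-banks) $27 billion: reserves −$27B, deposits −$27B.
FX purchase $18 billion: reserves +$18B, deposits 0.
Asset sale (to non-banks) $22 billion: reserves −$22B, deposits −$22B.
Discount-window repayment $9 billion: reserves −$9B, deposits 0.
Government account inflow $35 billion: reserves −$35B, deposits −$35B.
Totals: Δreserves = −$75B, Δdeposits = −$84B.
Δrequired reserves = 14% × −$84B = −$11.76B.
Δexcess reserves = Δreserves − Δrequired = −$75B − (−$11.76B) = -$63.24 billion.

-$63.24 billion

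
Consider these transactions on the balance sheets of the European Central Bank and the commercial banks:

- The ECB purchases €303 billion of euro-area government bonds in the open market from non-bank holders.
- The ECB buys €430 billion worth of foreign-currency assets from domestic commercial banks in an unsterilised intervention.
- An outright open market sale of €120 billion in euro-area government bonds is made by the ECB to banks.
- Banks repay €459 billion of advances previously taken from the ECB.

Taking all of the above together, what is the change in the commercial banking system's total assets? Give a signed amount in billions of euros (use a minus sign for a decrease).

Asset purchase (from non-banks) €303 billion: bank balance sheets expand → +€303B.
FX purchase €430 billion: just an asset swap on bank balance sheets → 0.
OMO sale (to banks) €120 billion: just an asset swap on bank balance sheets → 0.
Discount-window repayment €459 billion: bank balance sheets shrink → −€459B.
Net: 303 + 0 + 0 − 459 = -€156 billion.

-€156 billion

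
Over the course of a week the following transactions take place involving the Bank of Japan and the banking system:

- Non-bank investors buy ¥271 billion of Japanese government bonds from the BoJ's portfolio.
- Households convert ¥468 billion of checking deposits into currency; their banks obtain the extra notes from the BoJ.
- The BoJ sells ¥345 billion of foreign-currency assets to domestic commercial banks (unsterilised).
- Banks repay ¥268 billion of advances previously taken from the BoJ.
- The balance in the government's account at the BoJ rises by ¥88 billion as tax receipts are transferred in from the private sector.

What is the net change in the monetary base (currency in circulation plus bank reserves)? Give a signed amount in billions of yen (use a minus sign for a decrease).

Asset sale (to non-banks) ¥271 billion: BoJ balance sheet contracts → −¥271B.
Currency withdrawal ¥468 billion: just a shift between currency and reserves — both are base money → 0.
FX sale ¥345 billion: BoJ balance sheet contracts → −¥345B.
Discount-window repayment ¥268 billion: BoJ balance sheet contracts → −¥268B.
Government account inflow ¥88 billion: reserves shift to a non-base liability → −¥88B.
Net: −271 + 0 − 345 − 268 − 88 = -¥972 billion.

-¥972 billion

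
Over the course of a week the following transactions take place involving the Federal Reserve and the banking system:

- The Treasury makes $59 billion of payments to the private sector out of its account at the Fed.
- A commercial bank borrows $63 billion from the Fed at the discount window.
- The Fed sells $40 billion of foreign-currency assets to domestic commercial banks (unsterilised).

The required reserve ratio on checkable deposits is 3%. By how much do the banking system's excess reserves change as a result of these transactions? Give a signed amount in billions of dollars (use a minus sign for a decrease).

Government spending $59 billion: reserves +$59B, deposits +$59B.
Discount-window loan $63 billion: reserves +$63B, deposits 0.
FX sale $40 billion: reserves −$40B, deposits 0.
Totals: Δreserves = +$82B, Δdeposits = +$59B.
Δrequired reserves = 3% × +$59B = +$1.77B.
Δexcess reserves = Δreserves − Δrequired = +$82B − (+$1.77B) = +$80.23 billion.

+$80.23 billion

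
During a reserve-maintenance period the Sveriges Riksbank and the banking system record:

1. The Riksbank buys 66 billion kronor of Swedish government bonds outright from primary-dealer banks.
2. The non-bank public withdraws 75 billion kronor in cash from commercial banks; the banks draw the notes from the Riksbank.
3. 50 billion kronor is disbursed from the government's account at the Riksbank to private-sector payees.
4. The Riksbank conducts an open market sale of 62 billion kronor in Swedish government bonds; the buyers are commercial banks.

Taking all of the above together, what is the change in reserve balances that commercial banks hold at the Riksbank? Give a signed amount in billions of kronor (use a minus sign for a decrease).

OMO purchase (from banks) 66 billion kronor: the Riksbank pays by crediting reserve accounts → +66B.
Currency withdrawal 75 billion kronor: banks swap reserves for currency → −75B.
Government spending 50 billion kronor: government payments flow into bank reserve accounts → +50B.
OMO sale (to banks) 62 billion kronor: the buying banks pay out of their reserve balances → −62B.
Net: 66 − 75 + 50 − 62 = -21 billion.

-21 billion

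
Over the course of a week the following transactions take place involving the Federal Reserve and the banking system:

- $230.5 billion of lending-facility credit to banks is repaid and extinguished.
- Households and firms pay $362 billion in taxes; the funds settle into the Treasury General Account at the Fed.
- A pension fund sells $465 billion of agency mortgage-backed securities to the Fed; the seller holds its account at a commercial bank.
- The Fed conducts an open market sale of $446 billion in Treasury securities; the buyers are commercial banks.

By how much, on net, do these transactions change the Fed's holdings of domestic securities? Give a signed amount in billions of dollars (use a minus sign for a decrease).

+$19 billion

Discount-window repayment $230.5 billion: the Fed's securities portfolio is untouched → 0.
Government account inflow $362 billion: the Fed's securities portfolio is untouched → 0.
Asset purchase (from non-banks) $465 billion: securities added to the Fed's portfolio → +$465B.
OMO sale (to banks) $446 billion: securities removed from the Fed's portfolio → −$446B.
Net: 0 + 0 + 465 − 446 = +$19 billion.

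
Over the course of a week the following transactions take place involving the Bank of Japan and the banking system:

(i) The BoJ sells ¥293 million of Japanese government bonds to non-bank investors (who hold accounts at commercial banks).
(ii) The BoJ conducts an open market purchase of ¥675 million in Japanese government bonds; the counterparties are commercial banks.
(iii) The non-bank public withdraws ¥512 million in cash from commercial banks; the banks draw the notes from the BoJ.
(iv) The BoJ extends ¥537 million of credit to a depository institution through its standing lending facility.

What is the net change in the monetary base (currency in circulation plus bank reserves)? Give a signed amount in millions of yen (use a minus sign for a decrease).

+¥919 million

Asset sale (to non-banks) ¥293 million: BoJ balance sheet contracts → −¥293M.
OMO purchase (from banks) ¥675 million: BoJ balance sheet expands → +¥675M.
Currency withdrawal ¥512 million: just a shift between currency and reserves — both are base money → 0.
Discount-window loan ¥537 million: BoJ balance sheet expands → +¥537M.
Net: −293 + 675 + 0 + 537 = +¥919 million.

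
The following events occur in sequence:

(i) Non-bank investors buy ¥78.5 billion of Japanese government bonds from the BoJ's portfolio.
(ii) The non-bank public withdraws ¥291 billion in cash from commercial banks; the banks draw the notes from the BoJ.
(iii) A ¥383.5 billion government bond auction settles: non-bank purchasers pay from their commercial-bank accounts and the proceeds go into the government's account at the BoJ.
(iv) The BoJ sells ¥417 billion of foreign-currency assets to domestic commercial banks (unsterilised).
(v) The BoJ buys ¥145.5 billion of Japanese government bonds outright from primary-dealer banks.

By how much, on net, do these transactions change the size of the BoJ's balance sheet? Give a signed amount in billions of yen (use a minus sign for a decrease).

-¥350 billion

BoJ balance sheet:
  Assets:      Securities +¥67B, Foreign assets −¥417B
  Liabilities: Bank reserves −¥1024.5B, Currency in circulation +¥291B, Government deposits +¥383.5B
Change in total BoJ assets = -¥350 billion.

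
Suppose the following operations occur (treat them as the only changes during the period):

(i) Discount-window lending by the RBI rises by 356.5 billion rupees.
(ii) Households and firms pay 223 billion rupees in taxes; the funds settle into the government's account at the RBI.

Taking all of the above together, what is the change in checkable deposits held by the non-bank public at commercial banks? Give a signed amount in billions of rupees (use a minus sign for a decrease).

-223 billion

Discount-window loan 356.5 billion rupees: the counterparty is a bank, so public deposits are unchanged → 0.
Government account inflow 223 billion rupees: non-bank counterparties' bank balances fall → −223B.
Net: 0 − 223 = -223 billion.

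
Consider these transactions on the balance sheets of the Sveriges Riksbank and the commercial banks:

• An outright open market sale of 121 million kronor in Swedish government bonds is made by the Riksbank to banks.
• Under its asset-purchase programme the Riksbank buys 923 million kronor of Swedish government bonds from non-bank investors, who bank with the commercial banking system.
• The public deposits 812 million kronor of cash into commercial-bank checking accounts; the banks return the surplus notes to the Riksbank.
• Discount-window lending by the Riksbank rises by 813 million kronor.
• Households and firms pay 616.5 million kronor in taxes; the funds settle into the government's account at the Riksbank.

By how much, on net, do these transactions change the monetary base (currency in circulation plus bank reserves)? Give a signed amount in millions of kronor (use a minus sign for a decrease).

+998.5 million

Riksbank balance sheet:
  Assets:      Securities +802M, Loans to banks +813M
  Liabilities: Bank reserves +1810.5M, Currency in circulation −812M, Government deposits +616.5M
Monetary base = currency + reserves: −812M + (+1810.5M) = +998.5 million.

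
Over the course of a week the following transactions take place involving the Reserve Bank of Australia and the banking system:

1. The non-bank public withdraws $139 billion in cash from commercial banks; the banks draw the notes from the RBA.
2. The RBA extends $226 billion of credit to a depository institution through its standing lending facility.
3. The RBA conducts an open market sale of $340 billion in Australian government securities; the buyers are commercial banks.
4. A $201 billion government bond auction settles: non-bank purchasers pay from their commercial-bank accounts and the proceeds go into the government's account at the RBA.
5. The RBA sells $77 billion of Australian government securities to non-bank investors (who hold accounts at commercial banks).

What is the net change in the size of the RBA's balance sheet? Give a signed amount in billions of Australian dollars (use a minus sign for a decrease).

-$191 billion

RBA balance sheet:
  Assets:      Securities −$417B, Loans to banks +$226B
  Liabilities: Bank reserves −$531B, Currency in circulation +$139B, Government deposits +$201B
Commercial banking system:
  Assets:      Reserves at CB −$531B, Securities +$340B
  Liabilities: Checkable deposits −$417B, Borrowings from CB +$226B
Change in total RBA assets = -$191 billion.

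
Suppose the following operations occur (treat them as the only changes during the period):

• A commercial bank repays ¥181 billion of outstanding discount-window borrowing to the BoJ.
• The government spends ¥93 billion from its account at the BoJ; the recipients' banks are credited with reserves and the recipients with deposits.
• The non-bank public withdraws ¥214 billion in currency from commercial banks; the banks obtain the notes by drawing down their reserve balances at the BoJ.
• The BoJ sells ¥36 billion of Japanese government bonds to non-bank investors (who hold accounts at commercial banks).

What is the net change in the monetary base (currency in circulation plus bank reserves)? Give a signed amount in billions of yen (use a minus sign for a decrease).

-¥124 billion

Discount-window repayment ¥181 billion: BoJ balance sheet contracts → −¥181B.
Government spending ¥93 billion: a non-base liability converts back to reserves → +¥93B.
Currency withdrawal ¥214 billion: just a shift between currency and reserves — both are base money → 0.
Asset sale (to non-banks) ¥36 billion: BoJ balance sheet contracts → −¥36B.
Net: −181 + 93 + 0 − 36 = -¥124 billion.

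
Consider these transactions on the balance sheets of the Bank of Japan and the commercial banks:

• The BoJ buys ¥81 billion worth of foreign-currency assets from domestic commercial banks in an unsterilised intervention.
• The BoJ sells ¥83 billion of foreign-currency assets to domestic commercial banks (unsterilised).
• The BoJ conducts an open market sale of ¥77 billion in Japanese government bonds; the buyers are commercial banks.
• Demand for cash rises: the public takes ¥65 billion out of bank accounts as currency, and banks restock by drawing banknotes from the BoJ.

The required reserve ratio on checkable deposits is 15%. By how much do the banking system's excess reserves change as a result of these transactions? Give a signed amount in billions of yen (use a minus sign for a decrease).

-¥134.25 billion

FX purchase ¥81 billion: reserves +¥81B, deposits 0.
FX sale ¥83 billion: reserves −¥83B, deposits 0.
OMO sale (to banks) ¥77 billion: reserves −¥77B, deposits 0.
Currency withdrawal ¥65 billion: reserves −¥65B, deposits −¥65B.
Totals: Δreserves = −¥144B, Δdeposits = −¥65B.
Δrequired reserves = 15% × −¥65B = −¥9.75B.
Δexcess reserves = Δreserves − Δrequired = −¥144B − (−¥9.75B) = -¥134.25 billion.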